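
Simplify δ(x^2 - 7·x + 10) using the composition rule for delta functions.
\frac{\delta(x - 5) + \delta(x - 2)}{3}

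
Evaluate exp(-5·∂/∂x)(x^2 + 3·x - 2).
x^{2} - 7 x + 8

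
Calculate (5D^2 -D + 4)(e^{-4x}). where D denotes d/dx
88 e^{- 4 x}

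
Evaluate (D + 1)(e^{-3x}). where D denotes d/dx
- 2 e^{- 3 x}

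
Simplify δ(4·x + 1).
\frac{\delta(x + 1/4)}{4}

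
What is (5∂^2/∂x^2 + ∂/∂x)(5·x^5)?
25 x^{3} \left(x + 20\right)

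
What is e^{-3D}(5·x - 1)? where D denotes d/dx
5 x - 16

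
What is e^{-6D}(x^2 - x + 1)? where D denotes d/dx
x^{2} - 13 x + 43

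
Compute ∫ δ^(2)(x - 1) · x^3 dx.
6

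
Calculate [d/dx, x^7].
7 x^{6}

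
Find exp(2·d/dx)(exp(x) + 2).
e^{x + 2} + 2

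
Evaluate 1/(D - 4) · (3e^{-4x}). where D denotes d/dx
- \frac{3 e^{- 4 x}}{8}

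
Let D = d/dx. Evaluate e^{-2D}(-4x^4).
- 4 x^{4} + 32 x^{3} - 96 x^{2} + 128 x - 64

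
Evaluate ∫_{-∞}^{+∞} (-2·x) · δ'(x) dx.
2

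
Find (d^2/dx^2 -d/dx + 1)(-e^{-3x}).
- 13 e^{- 3 x}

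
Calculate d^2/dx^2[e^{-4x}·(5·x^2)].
10 \left(8 x^{2} - 8 x + 1\right) e^{- 4 x}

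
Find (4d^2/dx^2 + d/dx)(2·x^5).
10 x^{3} \left(x + 16\right)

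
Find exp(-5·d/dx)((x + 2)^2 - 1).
x^{2} - 6 x + 8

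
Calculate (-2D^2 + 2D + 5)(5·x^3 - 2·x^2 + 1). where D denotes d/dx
25 x^{3} + 20 x^{2} - 68 x + 13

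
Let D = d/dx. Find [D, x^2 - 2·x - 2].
2 x - 2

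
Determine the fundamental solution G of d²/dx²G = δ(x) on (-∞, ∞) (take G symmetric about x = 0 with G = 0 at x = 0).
\frac{|x|}{2}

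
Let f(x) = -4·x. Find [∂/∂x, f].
-4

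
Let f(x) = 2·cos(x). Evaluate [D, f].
- 2 \sin{\left(x \right)}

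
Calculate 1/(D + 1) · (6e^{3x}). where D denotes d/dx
\frac{3 e^{3 x}}{2}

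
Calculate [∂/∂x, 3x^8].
24 x^{7}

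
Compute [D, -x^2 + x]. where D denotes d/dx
1 - 2 x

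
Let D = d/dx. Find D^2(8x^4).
96 x^{2}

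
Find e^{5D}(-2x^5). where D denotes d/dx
- 2 x^{5} - 50 x^{4} - 500 x^{3} - 2500 x^{2} - 6250 x - 6250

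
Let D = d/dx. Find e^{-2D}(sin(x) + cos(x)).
\sqrt{2} \cos{\left(- x + \frac{\pi}{4} + 2 \right)}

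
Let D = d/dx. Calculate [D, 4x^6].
24 x^{5}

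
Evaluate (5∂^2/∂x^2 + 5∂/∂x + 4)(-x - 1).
- 4 x - 9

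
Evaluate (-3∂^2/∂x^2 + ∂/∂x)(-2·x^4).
8 x^{2} \left(9 - x\right)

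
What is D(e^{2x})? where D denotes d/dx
2 e^{2 x}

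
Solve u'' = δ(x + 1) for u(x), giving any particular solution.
\frac{|x + 1|}{2}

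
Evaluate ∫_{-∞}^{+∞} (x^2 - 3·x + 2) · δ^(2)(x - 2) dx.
2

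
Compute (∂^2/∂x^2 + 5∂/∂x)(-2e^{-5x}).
0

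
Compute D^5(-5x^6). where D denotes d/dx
- 3600 x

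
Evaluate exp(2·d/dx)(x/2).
\frac{x}{2} + 1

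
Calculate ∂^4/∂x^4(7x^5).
840 x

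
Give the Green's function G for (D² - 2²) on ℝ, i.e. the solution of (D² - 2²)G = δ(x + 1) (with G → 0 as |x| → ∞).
-\frac{e^{-2|x + 1|}}{4}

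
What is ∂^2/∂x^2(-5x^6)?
- 150 x^{4}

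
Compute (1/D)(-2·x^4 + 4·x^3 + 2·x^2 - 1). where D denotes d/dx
- \frac{2 x^{5}}{5} + x^{4} + \frac{2 x^{3}}{3} - x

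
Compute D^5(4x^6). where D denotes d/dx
2880 x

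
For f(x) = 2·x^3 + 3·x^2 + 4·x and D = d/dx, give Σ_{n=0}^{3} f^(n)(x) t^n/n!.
2 t^{3} + t^{2} \left(6 x + 3\right) + 2 t \left(3 x^{2} + 3 x + 2\right) + 2 x^{3} + 3 x^{2} + 4 x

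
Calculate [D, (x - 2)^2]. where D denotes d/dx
2 x - 4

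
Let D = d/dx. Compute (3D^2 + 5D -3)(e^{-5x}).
47 e^{- 5 x}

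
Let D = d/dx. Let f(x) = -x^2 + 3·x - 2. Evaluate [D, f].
3 - 2 x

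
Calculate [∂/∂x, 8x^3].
24 x^{2}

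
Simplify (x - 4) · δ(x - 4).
0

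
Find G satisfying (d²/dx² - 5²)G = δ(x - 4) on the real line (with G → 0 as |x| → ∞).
-\frac{e^{-5|x - 4|}}{10}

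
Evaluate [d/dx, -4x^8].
- 32 x^{7}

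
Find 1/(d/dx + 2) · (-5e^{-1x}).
- 5 e^{- x}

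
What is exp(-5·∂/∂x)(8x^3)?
8 x^{3} - 120 x^{2} + 600 x - 1000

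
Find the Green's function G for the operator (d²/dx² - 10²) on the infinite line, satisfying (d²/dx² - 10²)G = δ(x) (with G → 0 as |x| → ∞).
-\frac{e^{-10|x|}}{20}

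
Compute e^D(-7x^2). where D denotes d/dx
- 7 x^{2} - 14 x - 7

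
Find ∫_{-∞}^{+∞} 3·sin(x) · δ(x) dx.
0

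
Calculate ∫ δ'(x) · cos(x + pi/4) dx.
\frac{\sqrt{2}}{2}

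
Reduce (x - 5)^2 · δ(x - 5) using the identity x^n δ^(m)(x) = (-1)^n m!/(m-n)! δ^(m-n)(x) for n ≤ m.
0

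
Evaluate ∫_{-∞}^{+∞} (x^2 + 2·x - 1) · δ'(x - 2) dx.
-6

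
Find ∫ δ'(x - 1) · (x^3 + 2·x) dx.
-5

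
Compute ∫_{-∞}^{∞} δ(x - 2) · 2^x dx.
4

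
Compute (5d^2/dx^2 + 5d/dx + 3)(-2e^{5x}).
- 306 e^{5 x}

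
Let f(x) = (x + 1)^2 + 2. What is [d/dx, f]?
2 x + 2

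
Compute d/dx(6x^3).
18 x^{2}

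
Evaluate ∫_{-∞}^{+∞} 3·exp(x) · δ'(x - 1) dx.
- 3 e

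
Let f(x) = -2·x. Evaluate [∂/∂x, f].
-2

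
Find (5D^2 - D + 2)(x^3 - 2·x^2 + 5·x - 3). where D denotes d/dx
2 x^{3} - 7 x^{2} + 44 x - 31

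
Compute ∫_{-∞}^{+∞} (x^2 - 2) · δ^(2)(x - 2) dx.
2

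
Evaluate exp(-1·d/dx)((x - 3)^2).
x^{2} - 8 x + 16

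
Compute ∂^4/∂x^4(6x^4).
144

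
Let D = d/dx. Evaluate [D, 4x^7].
28 x^{6}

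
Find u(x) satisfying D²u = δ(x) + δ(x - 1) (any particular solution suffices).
\frac{|x|}{2} + \frac{|x - 1|}{2}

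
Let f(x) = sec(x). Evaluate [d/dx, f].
\tan{\left(x \right)} \sec{\left(x \right)}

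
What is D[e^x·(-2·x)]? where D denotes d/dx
2 \left(- x - 1\right) e^{x}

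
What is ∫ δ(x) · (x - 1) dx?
-1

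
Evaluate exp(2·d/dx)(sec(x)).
\sec{\left(x + 2 \right)}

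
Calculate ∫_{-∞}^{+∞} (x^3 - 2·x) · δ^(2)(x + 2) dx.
-12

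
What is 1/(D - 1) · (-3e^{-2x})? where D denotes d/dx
e^{- 2 x}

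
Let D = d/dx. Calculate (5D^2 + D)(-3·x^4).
12 x^{2} \left(- x - 15\right)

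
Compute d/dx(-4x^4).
- 16 x^{3}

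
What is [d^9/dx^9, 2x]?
18\frac{d^{8}}{dx^{8}}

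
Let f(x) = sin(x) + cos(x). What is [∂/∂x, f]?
- \sin{\left(x \right)} + \cos{\left(x \right)}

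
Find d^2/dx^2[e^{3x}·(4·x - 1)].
\left(36 x + 15\right) e^{3 x}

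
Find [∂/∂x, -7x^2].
- 14 x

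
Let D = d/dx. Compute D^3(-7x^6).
- 840 x^{3}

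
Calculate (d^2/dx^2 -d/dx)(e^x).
0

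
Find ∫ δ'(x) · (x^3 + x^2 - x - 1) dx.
1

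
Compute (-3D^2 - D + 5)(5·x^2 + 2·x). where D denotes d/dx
25 x^{2} - 32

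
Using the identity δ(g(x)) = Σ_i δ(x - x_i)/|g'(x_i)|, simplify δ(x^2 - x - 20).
\frac{\delta(x + 4) + \delta(x - 5)}{9}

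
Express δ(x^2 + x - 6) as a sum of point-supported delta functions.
\frac{\delta(x + 3) + \delta(x - 2)}{5}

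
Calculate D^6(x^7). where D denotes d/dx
5040 x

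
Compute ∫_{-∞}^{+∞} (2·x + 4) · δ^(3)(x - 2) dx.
0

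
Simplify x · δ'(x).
-\delta(x)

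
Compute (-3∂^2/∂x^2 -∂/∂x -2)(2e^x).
- 12 e^{x}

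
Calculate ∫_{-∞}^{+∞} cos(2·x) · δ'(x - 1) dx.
2 \sin{\left(2 \right)}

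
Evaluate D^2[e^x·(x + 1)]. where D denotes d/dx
\left(x + 3\right) e^{x}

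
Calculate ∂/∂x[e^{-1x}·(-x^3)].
x^{2} \left(x - 3\right) e^{- x}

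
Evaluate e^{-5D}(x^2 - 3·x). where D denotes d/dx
x^{2} - 13 x + 40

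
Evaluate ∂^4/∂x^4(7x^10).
35280 x^{6}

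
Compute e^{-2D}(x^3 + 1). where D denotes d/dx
x^{3} - 6 x^{2} + 12 x - 7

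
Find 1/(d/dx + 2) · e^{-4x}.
- \frac{e^{- 4 x}}{2}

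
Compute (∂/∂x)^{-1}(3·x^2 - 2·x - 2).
x^{3} - x^{2} - 2 x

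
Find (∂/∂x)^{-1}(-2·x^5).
- \frac{x^{6}}{3}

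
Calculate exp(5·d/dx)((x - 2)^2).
x^{2} + 6 x + 9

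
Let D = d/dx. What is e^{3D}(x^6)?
x^{6} + 18 x^{5} + 135 x^{4} + 540 x^{3} + 1215 x^{2} + 1458 x + 729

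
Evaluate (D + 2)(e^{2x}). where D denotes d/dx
4 e^{2 x}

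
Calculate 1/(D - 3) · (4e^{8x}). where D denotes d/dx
\frac{4 e^{8 x}}{5}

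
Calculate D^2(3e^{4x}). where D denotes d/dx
48 e^{4 x}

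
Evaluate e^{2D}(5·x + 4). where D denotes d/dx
5 x + 14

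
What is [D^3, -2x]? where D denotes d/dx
-6D^{2}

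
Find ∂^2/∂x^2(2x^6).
60 x^{4}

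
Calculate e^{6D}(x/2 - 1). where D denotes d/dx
\frac{x}{2} + 2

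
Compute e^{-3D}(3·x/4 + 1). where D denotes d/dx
\frac{3 x}{4} - \frac{5}{4}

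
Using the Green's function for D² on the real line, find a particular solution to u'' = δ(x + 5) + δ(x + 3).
\frac{|x + 5|}{2} + \frac{|x + 3|}{2}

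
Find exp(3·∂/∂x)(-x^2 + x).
- x^{2} - 5 x - 6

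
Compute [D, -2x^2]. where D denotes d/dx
- 4 x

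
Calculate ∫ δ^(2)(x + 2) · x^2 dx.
2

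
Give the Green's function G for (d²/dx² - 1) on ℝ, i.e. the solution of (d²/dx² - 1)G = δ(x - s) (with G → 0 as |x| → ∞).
-\frac{e^{-|x-s|}}{2}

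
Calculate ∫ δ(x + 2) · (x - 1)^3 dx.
-27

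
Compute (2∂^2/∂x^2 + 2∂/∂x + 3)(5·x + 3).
15 x + 19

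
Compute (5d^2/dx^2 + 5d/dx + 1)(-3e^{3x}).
- 183 e^{3 x}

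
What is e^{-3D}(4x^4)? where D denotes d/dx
4 x^{4} - 48 x^{3} + 216 x^{2} - 432 x + 324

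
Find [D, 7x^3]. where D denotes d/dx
21 x^{2}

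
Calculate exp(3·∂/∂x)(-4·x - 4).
- 4 x - 16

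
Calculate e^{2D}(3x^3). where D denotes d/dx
3 x^{3} + 18 x^{2} + 36 x + 24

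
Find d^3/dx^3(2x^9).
1008 x^{6}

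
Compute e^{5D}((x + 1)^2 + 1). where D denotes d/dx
x^{2} + 12 x + 37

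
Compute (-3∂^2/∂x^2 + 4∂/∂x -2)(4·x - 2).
20 - 8 x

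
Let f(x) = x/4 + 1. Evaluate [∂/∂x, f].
\frac{1}{4}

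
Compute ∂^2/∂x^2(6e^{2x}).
24 e^{2 x}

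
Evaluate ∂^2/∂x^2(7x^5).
140 x^{3}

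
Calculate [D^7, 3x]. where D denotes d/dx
21D^{6}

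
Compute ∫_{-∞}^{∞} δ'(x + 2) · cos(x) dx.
- \sin{\left(2 \right)}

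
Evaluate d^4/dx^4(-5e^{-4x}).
- 1280 e^{- 4 x}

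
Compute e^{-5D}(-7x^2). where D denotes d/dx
- 7 x^{2} + 70 x - 175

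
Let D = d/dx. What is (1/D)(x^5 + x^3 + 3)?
\frac{x^{6}}{6} + \frac{x^{4}}{4} + 3 x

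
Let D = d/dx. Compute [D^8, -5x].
-40D^{7}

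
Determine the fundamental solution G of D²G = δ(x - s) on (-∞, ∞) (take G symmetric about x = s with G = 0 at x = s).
\frac{|x - s|}{2}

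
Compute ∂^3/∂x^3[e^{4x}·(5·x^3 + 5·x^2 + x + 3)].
\left(320 x^{3} + 1040 x^{2} + 904 x + 390\right) e^{4 x}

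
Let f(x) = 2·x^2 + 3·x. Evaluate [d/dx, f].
4 x + 3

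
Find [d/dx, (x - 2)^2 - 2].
2 x - 4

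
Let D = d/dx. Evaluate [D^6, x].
6D^{5}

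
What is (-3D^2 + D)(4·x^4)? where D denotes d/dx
16 x^{2} \left(x - 9\right)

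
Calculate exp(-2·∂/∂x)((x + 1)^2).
x^{2} - 2 x + 1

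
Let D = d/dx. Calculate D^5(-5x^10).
- 151200 x^{5}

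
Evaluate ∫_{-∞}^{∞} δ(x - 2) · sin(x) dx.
\sin{\left(2 \right)}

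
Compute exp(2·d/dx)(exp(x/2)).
e^{\frac{x}{2} + 1}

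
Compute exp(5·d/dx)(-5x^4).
- 5 x^{4} - 100 x^{3} - 750 x^{2} - 2500 x - 3125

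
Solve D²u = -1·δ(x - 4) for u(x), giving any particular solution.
-\frac{|x - 4|}{2}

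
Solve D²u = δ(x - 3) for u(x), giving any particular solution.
\frac{|x - 3|}{2}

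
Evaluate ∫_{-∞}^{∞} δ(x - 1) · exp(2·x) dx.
e^{2}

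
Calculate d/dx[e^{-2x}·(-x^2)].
2 x \left(x - 1\right) e^{- 2 x}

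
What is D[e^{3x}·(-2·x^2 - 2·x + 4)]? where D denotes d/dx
\left(- 6 x^{2} - 10 x + 10\right) e^{3 x}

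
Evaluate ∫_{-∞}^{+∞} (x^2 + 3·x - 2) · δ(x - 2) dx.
8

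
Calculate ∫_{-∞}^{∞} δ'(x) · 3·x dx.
-3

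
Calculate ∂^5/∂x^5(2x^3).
0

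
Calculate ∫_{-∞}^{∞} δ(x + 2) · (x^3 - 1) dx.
-9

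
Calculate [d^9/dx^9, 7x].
63\frac{d^{8}}{dx^{8}}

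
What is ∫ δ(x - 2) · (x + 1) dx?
3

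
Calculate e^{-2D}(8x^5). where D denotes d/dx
8 x^{5} - 80 x^{4} + 320 x^{3} - 640 x^{2} + 640 x - 256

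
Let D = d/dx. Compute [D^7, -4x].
-28D^{6}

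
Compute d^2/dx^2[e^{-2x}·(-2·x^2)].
4 \left(- 2 x^{2} + 4 x - 1\right) e^{- 2 x}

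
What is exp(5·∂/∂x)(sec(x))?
\sec{\left(x + 5 \right)}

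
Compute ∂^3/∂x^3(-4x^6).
- 480 x^{3}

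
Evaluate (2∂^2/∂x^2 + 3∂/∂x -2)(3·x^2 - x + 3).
- 6 x^{2} + 20 x + 3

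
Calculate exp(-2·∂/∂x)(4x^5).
4 x^{5} - 40 x^{4} + 160 x^{3} - 320 x^{2} + 320 x - 128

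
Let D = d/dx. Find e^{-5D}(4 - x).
9 - x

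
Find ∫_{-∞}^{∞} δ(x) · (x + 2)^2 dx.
4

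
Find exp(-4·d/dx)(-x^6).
- x^{6} + 24 x^{5} - 240 x^{4} + 1280 x^{3} - 3840 x^{2} + 6144 x - 4096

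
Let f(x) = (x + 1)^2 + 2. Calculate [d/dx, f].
2 x + 2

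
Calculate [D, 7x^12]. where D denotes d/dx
84 x^{11}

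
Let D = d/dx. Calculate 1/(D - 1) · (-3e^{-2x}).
e^{- 2 x}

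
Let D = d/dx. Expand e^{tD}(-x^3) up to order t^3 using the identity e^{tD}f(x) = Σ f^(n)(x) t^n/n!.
- t^{3} - 3 t^{2} x - 3 t x^{2} - x^{3}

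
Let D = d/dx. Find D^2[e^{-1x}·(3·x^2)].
3 \left(x^{2} - 4 x + 2\right) e^{- x}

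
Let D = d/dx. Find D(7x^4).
28 x^{3}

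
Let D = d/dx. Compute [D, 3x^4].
12 x^{3}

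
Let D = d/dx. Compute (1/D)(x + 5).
\frac{x^{2}}{2} + 5 x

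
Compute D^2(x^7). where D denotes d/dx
42 x^{5}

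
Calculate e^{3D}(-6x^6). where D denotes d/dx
- 6 x^{6} - 108 x^{5} - 810 x^{4} - 3240 x^{3} - 7290 x^{2} - 8748 x - 4374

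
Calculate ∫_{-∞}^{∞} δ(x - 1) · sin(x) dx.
\sin{\left(1 \right)}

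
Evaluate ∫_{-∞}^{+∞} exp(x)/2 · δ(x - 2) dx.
\frac{e^{2}}{2}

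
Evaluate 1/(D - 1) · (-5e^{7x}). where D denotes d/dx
- \frac{5 e^{7 x}}{6}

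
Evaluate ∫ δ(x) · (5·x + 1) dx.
1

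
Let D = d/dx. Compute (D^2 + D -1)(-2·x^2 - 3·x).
2 x^{2} - x - 7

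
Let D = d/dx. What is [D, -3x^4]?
- 12 x^{3}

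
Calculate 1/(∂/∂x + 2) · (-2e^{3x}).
- \frac{2 e^{3 x}}{5}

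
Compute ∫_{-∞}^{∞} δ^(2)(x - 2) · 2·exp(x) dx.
2 e^{2}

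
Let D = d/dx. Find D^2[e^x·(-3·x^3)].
- 3 x \left(x^{2} + 6 x + 6\right) e^{x}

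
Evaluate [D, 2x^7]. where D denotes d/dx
14 x^{6}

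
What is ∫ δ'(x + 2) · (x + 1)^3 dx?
-3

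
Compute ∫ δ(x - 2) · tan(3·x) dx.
\tan{\left(6 \right)}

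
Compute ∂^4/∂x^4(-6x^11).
- 47520 x^{7}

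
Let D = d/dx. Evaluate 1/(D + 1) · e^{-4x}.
- \frac{e^{- 4 x}}{3}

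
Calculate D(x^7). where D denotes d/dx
7 x^{6}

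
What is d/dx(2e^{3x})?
6 e^{3 x}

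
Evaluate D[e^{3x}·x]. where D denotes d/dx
\left(3 x + 1\right) e^{3 x}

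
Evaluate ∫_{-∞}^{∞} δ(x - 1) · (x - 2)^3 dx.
-1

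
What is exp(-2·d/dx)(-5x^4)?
- 5 x^{4} + 40 x^{3} - 120 x^{2} + 160 x - 80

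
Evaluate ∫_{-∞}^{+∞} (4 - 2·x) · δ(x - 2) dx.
0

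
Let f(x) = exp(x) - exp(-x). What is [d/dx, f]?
2 \cosh{\left(x \right)}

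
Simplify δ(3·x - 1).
\frac{\delta(x - 1/3)}{3}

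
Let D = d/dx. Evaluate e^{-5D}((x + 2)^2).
x^{2} - 6 x + 9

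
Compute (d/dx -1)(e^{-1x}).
- 2 e^{- x}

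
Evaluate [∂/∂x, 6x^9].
54 x^{8}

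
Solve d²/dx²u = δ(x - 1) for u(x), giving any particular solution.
\frac{|x - 1|}{2}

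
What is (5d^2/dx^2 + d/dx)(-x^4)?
4 x^{2} \left(- x - 15\right)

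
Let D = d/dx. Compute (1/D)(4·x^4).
\frac{4 x^{5}}{5}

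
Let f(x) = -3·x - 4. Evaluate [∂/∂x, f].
-3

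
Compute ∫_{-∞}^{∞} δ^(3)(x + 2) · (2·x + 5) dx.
0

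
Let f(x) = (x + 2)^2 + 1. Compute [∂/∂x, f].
2 x + 4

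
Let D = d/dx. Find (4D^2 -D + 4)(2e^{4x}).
128 e^{4 x}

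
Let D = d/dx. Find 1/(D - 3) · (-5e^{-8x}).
\frac{5 e^{- 8 x}}{11}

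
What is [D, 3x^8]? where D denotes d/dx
24 x^{7}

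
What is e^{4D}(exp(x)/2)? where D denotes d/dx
\frac{e^{x + 4}}{2}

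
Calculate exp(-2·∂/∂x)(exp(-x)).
e^{2 - x}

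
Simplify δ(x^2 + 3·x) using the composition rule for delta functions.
\frac{\delta(x + 3) + \delta(x)}{3}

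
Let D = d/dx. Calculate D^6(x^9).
60480 x^{3}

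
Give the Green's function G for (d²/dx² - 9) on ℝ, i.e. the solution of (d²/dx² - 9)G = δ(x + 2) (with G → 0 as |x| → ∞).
-\frac{e^{-3|x + 2|}}{6}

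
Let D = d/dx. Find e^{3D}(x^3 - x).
x^{3} + 9 x^{2} + 26 x + 24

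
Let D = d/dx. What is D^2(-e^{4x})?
- 16 e^{4 x}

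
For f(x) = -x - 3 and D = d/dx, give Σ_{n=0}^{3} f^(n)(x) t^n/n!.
- t - x - 3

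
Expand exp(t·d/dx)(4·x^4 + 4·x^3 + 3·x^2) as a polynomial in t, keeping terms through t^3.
t^{3} \left(16 x + 4\right) + t^{2} \left(24 x^{2} + 12 x + 3\right) + 2 t x \left(8 x^{2} + 6 x + 3\right) + 4 x^{4} + 4 x^{3} + 3 x^{2}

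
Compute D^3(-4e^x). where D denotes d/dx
- 4 e^{x}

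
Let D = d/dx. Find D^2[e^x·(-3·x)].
3 \left(- x - 2\right) e^{x}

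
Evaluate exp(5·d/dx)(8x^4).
8 x^{4} + 160 x^{3} + 1200 x^{2} + 4000 x + 5000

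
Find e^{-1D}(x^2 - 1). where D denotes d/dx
x \left(x - 2\right)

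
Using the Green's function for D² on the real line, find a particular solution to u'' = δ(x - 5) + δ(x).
\frac{|x - 5|}{2} + \frac{|x|}{2}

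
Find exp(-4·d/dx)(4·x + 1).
4 x - 15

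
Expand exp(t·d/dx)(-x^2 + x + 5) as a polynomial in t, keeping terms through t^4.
- t^{2} - t \left(2 x - 1\right) - x^{2} + x + 5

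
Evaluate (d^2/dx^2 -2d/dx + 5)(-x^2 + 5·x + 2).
- 5 x^{2} + 29 x - 2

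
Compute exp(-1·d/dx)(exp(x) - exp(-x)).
- e^{1 - x} + e^{x - 1}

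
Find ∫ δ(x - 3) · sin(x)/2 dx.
\frac{\sin{\left(3 \right)}}{2}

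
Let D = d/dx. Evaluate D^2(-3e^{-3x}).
- 27 e^{- 3 x}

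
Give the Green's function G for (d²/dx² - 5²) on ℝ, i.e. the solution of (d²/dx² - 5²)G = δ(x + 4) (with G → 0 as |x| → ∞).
-\frac{e^{-5|x + 4|}}{10}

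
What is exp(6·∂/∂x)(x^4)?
x^{4} + 24 x^{3} + 216 x^{2} + 864 x + 1296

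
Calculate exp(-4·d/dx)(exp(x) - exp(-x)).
- e^{4 - x} + e^{x - 4}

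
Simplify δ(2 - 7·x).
\frac{\delta(x - 2/7)}{7}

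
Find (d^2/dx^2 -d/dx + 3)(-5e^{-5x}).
- 165 e^{- 5 x}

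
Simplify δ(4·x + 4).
\frac{\delta(x + 1)}{4}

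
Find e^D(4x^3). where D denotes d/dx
4 x^{3} + 12 x^{2} + 12 x + 4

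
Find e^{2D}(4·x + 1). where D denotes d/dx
4 x + 9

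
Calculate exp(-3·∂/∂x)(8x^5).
8 x^{5} - 120 x^{4} + 720 x^{3} - 2160 x^{2} + 3240 x - 1944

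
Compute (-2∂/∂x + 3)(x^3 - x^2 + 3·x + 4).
3 x^{3} - 9 x^{2} + 13 x + 6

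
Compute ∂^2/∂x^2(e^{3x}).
9 e^{3 x}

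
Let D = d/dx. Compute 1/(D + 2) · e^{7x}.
\frac{e^{7 x}}{9}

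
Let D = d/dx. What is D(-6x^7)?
- 42 x^{6}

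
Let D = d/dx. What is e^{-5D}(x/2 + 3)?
\frac{x}{2} + \frac{1}{2}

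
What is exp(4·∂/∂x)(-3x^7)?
- 3 x^{7} - 84 x^{6} - 1008 x^{5} - 6720 x^{4} - 26880 x^{3} - 64512 x^{2} - 86016 x - 49152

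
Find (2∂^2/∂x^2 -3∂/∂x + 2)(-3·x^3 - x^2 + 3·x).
- 6 x^{3} + 25 x^{2} - 24 x - 13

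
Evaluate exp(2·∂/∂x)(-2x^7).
- 2 x^{7} - 28 x^{6} - 168 x^{5} - 560 x^{4} - 1120 x^{3} - 1344 x^{2} - 896 x - 256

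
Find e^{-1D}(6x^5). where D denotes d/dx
6 x^{5} - 30 x^{4} + 60 x^{3} - 60 x^{2} + 30 x - 6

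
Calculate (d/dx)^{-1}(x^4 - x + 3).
\frac{x^{5}}{5} - \frac{x^{2}}{2} + 3 x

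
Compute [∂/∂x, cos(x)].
- \sin{\left(x \right)}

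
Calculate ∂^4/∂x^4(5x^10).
25200 x^{6}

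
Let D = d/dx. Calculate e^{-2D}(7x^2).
7 x^{2} - 28 x + 28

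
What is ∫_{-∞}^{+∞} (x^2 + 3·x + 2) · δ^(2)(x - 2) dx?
2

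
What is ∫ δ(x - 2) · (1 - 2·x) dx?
-3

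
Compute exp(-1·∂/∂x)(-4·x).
4 - 4 x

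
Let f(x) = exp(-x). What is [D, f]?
- e^{- x}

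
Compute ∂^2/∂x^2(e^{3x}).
9 e^{3 x}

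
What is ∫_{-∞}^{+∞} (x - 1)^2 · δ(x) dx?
1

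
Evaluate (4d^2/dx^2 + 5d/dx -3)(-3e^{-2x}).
- 9 e^{- 2 x}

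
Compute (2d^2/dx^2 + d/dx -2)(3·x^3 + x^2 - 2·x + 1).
x \left(- 6 x^{2} + 7 x + 42\right)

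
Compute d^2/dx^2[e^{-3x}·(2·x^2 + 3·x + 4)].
\left(18 x^{2} + 3 x + 22\right) e^{- 3 x}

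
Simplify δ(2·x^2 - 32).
\frac{\delta(x - 4) + \delta(x + 4)}{16}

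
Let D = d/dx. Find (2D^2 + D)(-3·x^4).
12 x^{2} \left(- x - 6\right)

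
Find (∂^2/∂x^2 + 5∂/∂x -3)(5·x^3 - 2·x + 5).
- 15 x^{3} + 75 x^{2} + 36 x - 25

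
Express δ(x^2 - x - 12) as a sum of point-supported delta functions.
\frac{\delta(x + 3) + \delta(x - 4)}{7}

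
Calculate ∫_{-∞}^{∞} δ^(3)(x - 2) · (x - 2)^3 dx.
-6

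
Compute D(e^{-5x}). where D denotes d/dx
- 5 e^{- 5 x}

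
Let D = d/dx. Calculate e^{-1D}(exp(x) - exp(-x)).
- e^{1 - x} + e^{x - 1}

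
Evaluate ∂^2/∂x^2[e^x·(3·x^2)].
3 \left(x^{2} + 4 x + 2\right) e^{x}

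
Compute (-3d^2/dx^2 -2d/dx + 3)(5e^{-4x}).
- 185 e^{- 4 x}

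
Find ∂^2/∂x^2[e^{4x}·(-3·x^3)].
- 6 x \left(8 x^{2} + 12 x + 3\right) e^{4 x}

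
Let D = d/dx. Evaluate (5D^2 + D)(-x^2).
- 2 x - 10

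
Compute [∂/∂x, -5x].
-5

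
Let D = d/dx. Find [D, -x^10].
- 10 x^{9}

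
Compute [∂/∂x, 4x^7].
28 x^{6}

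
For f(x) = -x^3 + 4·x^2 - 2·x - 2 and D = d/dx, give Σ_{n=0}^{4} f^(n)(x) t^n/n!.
- t^{3} - t^{2} \left(3 x - 4\right) - t \left(3 x^{2} - 8 x + 2\right) - x^{3} + 4 x^{2} - 2 x - 2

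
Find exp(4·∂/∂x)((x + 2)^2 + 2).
x^{2} + 12 x + 38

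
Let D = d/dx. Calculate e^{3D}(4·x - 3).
4 x + 9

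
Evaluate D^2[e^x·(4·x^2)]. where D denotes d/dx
4 \left(x^{2} + 4 x + 2\right) e^{x}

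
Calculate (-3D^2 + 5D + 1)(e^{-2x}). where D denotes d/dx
- 21 e^{- 2 x}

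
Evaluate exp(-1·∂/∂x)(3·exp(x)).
3 e^{x - 1}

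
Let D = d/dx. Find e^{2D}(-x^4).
- x^{4} - 8 x^{3} - 24 x^{2} - 32 x - 16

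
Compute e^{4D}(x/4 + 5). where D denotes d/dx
\frac{x}{4} + 6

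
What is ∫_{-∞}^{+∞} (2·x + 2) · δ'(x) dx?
-2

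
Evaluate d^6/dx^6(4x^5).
0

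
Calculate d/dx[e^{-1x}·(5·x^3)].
5 x^{2} \left(3 - x\right) e^{- x}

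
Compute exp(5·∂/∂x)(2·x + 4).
2 x + 14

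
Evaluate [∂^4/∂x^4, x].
4\frac{d^{3}}{dx^{3}}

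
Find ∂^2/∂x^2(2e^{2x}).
8 e^{2 x}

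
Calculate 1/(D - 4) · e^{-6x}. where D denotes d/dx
- \frac{e^{- 6 x}}{10}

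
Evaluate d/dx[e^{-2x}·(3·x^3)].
x^{2} \left(9 - 6 x\right) e^{- 2 x}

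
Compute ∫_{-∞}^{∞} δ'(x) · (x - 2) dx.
-1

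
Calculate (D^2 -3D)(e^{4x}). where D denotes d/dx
4 e^{4 x}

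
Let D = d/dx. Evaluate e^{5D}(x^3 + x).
x^{3} + 15 x^{2} + 76 x + 130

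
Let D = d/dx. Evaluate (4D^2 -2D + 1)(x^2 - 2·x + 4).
x^{2} - 6 x + 16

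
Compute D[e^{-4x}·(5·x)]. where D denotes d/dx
5 \left(1 - 4 x\right) e^{- 4 x}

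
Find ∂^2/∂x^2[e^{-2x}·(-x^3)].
2 x \left(- 2 x^{2} + 6 x - 3\right) e^{- 2 x}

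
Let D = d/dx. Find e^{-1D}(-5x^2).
- 5 x^{2} + 10 x - 5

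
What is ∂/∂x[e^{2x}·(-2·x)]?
\left(- 4 x - 2\right) e^{2 x}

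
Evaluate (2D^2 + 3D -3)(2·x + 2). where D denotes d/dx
- 6 x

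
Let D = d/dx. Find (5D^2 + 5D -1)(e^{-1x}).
- e^{- x}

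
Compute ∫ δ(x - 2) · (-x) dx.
-2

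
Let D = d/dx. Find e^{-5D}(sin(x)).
\sin{\left(x - 5 \right)}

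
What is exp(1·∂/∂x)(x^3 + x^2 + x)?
x^{3} + 4 x^{2} + 6 x + 3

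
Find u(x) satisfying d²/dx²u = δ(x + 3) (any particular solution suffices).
\frac{|x + 3|}{2}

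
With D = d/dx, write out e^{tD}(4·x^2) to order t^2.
4 t^{2} + 8 t x + 4 x^{2}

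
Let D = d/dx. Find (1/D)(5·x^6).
\frac{5 x^{7}}{7}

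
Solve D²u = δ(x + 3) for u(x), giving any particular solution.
\frac{|x + 3|}{2}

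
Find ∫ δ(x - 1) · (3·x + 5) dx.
8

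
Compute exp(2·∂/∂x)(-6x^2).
- 6 x^{2} - 24 x - 24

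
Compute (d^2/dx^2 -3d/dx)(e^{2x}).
- 2 e^{2 x}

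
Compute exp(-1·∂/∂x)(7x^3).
7 x^{3} - 21 x^{2} + 21 x - 7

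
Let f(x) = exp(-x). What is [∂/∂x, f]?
- e^{- x}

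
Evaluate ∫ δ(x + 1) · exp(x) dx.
e^{-1}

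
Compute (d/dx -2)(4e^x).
- 4 e^{x}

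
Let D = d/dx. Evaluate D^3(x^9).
504 x^{6}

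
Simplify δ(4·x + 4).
\frac{\delta(x + 1)}{4}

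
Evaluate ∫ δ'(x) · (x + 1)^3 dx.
-3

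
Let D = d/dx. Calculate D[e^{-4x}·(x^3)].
x^{2} \left(3 - 4 x\right) e^{- 4 x}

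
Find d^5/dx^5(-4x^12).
- 380160 x^{7}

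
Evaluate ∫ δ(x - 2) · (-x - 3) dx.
-5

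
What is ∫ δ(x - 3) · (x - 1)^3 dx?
8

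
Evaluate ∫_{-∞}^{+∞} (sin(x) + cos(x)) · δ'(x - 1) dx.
- \cos{\left(1 \right)} + \sin{\left(1 \right)}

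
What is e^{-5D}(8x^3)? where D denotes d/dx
8 x^{3} - 120 x^{2} + 600 x - 1000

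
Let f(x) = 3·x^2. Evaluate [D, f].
6 x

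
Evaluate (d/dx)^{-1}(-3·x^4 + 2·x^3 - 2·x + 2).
- \frac{3 x^{5}}{5} + \frac{x^{4}}{2} - x^{2} + 2 x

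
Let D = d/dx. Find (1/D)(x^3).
\frac{x^{4}}{4}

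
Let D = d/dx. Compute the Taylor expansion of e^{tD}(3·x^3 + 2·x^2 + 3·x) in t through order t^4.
3 t^{3} + t^{2} \left(9 x + 2\right) + t \left(9 x^{2} + 4 x + 3\right) + 3 x^{3} + 2 x^{2} + 3 x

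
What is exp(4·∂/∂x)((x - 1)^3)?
x^{3} + 9 x^{2} + 27 x + 27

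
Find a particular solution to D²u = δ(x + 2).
\frac{|x + 2|}{2}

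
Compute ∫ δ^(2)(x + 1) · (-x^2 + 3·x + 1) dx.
-2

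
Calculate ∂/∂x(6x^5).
30 x^{4}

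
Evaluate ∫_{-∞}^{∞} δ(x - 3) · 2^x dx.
8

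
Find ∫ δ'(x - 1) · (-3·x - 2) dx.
3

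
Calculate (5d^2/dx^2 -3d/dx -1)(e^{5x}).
109 e^{5 x}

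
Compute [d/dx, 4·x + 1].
4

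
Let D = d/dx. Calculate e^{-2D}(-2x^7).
- 2 x^{7} + 28 x^{6} - 168 x^{5} + 560 x^{4} - 1120 x^{3} + 1344 x^{2} - 896 x + 256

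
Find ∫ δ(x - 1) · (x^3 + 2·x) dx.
3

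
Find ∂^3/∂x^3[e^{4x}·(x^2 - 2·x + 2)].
\left(64 x^{2} - 32 x + 56\right) e^{4 x}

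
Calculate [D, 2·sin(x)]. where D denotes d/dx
2 \cos{\left(x \right)}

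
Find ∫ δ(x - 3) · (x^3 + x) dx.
30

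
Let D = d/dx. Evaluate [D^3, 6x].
18D^{2}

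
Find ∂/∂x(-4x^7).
- 28 x^{6}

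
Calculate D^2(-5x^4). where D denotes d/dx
- 60 x^{2}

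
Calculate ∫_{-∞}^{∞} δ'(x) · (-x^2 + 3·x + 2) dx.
-3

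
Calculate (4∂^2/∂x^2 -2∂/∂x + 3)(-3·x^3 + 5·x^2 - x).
- 9 x^{3} + 33 x^{2} - 95 x + 42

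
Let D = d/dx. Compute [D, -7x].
-7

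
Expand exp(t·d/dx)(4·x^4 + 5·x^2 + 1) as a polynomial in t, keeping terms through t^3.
16 t^{3} x + t^{2} \left(24 x^{2} + 5\right) + 2 t x \left(8 x^{2} + 5\right) + 4 x^{4} + 5 x^{2} + 1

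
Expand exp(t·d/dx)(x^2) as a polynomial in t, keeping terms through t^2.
t^{2} + 2 t x + x^{2}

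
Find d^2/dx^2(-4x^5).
- 80 x^{3}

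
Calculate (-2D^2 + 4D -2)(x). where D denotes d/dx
4 - 2 x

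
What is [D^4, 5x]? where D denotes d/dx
20D^{3}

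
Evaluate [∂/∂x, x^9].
9 x^{8}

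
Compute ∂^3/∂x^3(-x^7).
- 210 x^{4}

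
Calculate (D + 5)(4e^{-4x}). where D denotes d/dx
4 e^{- 4 x}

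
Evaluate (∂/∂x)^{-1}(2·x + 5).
x^{2} + 5 x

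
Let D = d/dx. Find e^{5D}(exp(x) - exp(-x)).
2 \sinh{\left(x + 5 \right)}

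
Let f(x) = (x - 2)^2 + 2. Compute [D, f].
2 x - 4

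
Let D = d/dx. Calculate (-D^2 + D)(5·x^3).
15 x \left(x - 2\right)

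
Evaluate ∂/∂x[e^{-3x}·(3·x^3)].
9 x^{2} \left(1 - x\right) e^{- 3 x}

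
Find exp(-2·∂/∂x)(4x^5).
4 x^{5} - 40 x^{4} + 160 x^{3} - 320 x^{2} + 320 x - 128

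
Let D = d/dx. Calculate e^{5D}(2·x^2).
2 x^{2} + 20 x + 50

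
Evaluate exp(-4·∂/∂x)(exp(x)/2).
\frac{e^{x - 4}}{2}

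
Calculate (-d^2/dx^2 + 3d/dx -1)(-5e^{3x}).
5 e^{3 x}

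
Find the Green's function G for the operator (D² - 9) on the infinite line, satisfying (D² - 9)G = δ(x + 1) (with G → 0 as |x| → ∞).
-\frac{e^{-3|x + 1|}}{6}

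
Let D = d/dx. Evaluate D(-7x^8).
- 56 x^{7}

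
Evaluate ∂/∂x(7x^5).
35 x^{4}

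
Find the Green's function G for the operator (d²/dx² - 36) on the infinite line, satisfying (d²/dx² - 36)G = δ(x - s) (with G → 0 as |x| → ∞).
-\frac{e^{-6|x-s|}}{12}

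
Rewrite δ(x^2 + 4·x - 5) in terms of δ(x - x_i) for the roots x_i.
\frac{\delta(x - 1) + \delta(x + 5)}{6}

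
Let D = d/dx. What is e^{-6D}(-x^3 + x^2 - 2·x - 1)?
- x^{3} + 19 x^{2} - 122 x + 263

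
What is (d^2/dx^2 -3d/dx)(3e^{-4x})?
84 e^{- 4 x}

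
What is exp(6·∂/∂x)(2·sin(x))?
2 \sin{\left(x + 6 \right)}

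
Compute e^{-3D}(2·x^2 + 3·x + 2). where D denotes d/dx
2 x^{2} - 9 x + 11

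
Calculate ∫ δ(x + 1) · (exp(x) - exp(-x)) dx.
- 2 \sinh{\left(1 \right)}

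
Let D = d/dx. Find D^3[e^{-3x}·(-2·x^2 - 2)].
18 \left(3 x^{2} - 6 x + 5\right) e^{- 3 x}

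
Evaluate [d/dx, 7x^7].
49 x^{6}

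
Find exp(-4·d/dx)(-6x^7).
- 6 x^{7} + 168 x^{6} - 2016 x^{5} + 13440 x^{4} - 53760 x^{3} + 129024 x^{2} - 172032 x + 98304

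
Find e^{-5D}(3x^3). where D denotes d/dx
3 x^{3} - 45 x^{2} + 225 x - 375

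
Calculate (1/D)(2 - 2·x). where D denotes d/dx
- x^{2} + 2 x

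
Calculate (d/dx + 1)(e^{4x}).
5 e^{4 x}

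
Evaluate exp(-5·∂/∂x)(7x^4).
7 x^{4} - 140 x^{3} + 1050 x^{2} - 3500 x + 4375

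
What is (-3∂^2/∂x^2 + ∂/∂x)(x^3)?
3 x \left(x - 6\right)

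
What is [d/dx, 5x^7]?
35 x^{6}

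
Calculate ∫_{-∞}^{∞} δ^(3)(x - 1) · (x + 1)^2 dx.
0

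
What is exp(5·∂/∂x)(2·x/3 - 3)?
\frac{2 x}{3} + \frac{1}{3}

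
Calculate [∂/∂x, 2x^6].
12 x^{5}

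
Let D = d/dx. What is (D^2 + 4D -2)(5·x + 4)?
12 - 10 x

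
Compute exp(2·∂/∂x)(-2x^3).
- 2 x^{3} - 12 x^{2} - 24 x - 16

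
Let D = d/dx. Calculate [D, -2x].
-2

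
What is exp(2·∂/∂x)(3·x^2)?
3 x^{2} + 12 x + 12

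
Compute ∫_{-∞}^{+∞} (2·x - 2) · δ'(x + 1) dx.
-2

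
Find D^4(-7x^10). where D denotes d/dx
- 35280 x^{6}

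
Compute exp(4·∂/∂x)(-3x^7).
- 3 x^{7} - 84 x^{6} - 1008 x^{5} - 6720 x^{4} - 26880 x^{3} - 64512 x^{2} - 86016 x - 49152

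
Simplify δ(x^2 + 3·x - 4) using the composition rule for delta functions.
\frac{\delta(x - 1) + \delta(x + 4)}{5}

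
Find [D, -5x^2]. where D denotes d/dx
- 10 x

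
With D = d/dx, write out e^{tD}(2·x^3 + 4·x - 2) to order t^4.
2 t^{3} + 6 t^{2} x + 2 t \left(3 x^{2} + 2\right) + 2 x^{3} + 4 x - 2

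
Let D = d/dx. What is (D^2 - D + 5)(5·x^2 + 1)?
25 x^{2} - 10 x + 15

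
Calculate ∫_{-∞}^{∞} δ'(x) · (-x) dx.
1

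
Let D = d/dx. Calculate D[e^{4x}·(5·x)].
\left(20 x + 5\right) e^{4 x}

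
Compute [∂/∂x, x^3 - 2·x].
3 x^{2} - 2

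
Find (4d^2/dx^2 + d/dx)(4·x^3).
12 x \left(x + 8\right)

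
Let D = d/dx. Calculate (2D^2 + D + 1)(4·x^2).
4 x^{2} + 8 x + 16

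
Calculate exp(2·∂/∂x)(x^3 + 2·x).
x^{3} + 6 x^{2} + 14 x + 12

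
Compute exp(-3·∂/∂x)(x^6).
x^{6} - 18 x^{5} + 135 x^{4} - 540 x^{3} + 1215 x^{2} - 1458 x + 729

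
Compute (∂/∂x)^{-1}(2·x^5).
\frac{x^{6}}{3}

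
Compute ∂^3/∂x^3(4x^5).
240 x^{2}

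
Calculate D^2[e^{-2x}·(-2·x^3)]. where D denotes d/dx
4 x \left(- 2 x^{2} + 6 x - 3\right) e^{- 2 x}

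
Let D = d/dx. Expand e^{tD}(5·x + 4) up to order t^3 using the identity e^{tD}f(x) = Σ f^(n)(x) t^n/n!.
5 t + 5 x + 4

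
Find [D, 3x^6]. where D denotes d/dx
18 x^{5}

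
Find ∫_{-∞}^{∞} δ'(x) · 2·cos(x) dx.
0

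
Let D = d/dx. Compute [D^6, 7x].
42D^{5}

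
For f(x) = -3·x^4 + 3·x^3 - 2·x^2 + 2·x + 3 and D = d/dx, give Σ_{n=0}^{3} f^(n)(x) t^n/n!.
t^{3} \left(3 - 12 x\right) + t^{2} \left(- 18 x^{2} + 9 x - 2\right) - t \left(12 x^{3} - 9 x^{2} + 4 x - 2\right) - 3 x^{4} + 3 x^{3} - 2 x^{2} + 2 x + 3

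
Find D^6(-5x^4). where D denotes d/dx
0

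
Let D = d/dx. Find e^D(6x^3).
6 x^{3} + 18 x^{2} + 18 x + 6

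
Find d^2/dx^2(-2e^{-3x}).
- 18 e^{- 3 x}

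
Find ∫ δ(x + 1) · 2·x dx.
-2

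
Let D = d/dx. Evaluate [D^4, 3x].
12D^{3}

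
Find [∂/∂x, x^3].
3 x^{2}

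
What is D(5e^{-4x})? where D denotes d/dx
- 20 e^{- 4 x}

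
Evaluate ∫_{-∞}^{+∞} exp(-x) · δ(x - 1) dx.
e^{-1}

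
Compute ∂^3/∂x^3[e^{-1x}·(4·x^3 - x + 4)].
\left(- 4 x^{3} + 36 x^{2} - 71 x + 17\right) e^{- x}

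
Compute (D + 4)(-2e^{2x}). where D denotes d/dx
- 12 e^{2 x}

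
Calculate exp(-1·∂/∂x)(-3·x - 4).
- 3 x - 1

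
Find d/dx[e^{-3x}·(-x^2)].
x \left(3 x - 2\right) e^{- 3 x}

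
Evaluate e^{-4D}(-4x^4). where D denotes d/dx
- 4 x^{4} + 64 x^{3} - 384 x^{2} + 1024 x - 1024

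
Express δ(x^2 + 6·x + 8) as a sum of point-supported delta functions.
\frac{\delta(x + 4) + \delta(x + 2)}{2}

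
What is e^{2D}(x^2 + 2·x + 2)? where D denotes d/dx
x^{2} + 6 x + 10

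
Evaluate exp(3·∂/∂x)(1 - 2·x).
- 2 x - 5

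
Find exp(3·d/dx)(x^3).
x^{3} + 9 x^{2} + 27 x + 27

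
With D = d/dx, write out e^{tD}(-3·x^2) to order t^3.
- 3 t^{2} - 6 t x - 3 x^{2}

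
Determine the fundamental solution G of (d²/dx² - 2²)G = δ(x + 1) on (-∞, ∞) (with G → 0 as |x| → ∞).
-\frac{e^{-2|x + 1|}}{4}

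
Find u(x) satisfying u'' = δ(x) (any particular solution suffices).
\frac{|x|}{2}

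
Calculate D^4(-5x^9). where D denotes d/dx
- 15120 x^{5}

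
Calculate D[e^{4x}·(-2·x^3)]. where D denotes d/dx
x^{2} \left(- 8 x - 6\right) e^{4 x}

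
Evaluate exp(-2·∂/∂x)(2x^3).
2 x^{3} - 12 x^{2} + 24 x - 16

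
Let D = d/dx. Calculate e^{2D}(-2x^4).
- 2 x^{4} - 16 x^{3} - 48 x^{2} - 64 x - 32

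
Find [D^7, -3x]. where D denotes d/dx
-21D^{6}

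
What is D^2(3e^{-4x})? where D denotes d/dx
48 e^{- 4 x}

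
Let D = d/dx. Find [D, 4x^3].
12 x^{2}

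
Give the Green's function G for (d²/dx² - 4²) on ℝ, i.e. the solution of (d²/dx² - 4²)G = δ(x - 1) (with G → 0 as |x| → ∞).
-\frac{e^{-4|x - 1|}}{8}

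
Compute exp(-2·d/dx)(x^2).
x^{2} - 4 x + 4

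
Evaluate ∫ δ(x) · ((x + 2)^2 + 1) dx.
5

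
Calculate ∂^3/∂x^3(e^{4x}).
64 e^{4 x}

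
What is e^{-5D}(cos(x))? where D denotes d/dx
\cos{\left(x - 5 \right)}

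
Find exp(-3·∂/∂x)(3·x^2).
3 x^{2} - 18 x + 27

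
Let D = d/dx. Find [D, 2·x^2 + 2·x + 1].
4 x + 2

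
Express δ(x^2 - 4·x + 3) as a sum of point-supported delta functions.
\frac{\delta(x - 3) + \delta(x - 1)}{2}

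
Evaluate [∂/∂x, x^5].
5 x^{4}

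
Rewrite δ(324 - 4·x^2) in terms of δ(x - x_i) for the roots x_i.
\frac{\delta(x - 9) + \delta(x + 9)}{72}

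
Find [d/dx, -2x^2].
- 4 x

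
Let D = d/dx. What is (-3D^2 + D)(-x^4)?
4 x^{2} \left(9 - x\right)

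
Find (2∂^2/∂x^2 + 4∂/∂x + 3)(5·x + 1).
15 x + 23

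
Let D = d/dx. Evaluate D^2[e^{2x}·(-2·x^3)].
- 4 x \left(2 x^{2} + 6 x + 3\right) e^{2 x}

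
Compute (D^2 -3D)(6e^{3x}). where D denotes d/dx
0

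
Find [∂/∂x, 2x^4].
8 x^{3}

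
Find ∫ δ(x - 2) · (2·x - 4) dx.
0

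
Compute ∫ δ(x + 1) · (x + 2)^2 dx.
1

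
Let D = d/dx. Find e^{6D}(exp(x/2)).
e^{\frac{x}{2} + 3}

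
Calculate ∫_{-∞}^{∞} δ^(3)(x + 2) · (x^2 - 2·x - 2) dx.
0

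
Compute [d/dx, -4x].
-4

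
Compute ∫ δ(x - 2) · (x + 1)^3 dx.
27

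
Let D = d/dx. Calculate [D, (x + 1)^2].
2 x + 2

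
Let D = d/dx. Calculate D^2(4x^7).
168 x^{5}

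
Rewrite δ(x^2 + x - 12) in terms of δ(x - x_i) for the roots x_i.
\frac{\delta(x + 4) + \delta(x - 3)}{7}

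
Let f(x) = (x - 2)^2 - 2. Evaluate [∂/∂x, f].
2 x - 4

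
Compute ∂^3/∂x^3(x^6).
120 x^{3}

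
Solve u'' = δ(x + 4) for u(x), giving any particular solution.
\frac{|x + 4|}{2}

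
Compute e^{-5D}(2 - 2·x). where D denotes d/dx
12 - 2 x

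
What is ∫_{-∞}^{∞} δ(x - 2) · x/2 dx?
1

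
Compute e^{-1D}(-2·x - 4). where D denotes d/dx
- 2 x - 2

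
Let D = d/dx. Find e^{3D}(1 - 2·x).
- 2 x - 5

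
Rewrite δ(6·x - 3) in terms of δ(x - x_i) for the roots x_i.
\frac{\delta(x - 1/2)}{6}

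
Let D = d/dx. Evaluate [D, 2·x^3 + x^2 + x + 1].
6 x^{2} + 2 x + 1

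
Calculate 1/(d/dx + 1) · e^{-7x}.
- \frac{e^{- 7 x}}{6}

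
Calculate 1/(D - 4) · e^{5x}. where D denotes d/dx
e^{5 x}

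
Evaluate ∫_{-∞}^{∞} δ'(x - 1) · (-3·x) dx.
3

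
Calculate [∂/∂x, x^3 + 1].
3 x^{2}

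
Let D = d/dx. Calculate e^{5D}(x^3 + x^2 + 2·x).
x^{3} + 16 x^{2} + 87 x + 160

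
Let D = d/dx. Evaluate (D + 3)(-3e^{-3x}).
0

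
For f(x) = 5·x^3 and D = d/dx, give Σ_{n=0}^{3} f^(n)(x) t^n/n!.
5 t^{3} + 15 t^{2} x + 15 t x^{2} + 5 x^{3}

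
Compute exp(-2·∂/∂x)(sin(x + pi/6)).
\sin{\left(x - 2 + \frac{\pi}{6} \right)}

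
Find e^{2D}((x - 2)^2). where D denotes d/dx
x^{2}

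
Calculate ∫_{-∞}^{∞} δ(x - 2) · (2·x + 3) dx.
7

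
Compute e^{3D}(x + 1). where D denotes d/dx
x + 4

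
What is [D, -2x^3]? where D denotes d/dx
- 6 x^{2}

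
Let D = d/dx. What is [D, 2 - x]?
-1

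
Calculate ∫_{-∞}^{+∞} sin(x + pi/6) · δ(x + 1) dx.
\cos{\left(1 + \frac{\pi}{3} \right)}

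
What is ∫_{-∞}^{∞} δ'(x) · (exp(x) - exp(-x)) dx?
-2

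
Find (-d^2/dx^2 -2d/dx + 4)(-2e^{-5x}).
22 e^{- 5 x}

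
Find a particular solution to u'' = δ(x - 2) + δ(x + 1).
\frac{|x - 2|}{2} + \frac{|x + 1|}{2}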